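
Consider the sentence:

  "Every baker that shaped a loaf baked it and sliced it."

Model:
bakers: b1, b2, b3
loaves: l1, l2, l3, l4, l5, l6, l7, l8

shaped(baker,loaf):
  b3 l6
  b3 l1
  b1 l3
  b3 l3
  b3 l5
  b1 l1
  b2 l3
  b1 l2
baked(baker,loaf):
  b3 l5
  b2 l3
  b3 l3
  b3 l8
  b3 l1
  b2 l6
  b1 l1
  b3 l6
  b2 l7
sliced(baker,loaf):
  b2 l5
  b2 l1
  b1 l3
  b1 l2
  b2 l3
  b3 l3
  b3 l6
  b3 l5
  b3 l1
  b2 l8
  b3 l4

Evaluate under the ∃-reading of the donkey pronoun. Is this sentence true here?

"it" takes "a loaf" as antecedent — a donkey pronoun bound across the clause boundary.
Weak reading: every baker b with some shaped-loaf has at least one shaped-loaf l such that baked(b,l) ∧ sliced(b,l).
Per baker: b1:✗  b2:✓  b3:✓
b1 has no witness among its shaped-loaves.

False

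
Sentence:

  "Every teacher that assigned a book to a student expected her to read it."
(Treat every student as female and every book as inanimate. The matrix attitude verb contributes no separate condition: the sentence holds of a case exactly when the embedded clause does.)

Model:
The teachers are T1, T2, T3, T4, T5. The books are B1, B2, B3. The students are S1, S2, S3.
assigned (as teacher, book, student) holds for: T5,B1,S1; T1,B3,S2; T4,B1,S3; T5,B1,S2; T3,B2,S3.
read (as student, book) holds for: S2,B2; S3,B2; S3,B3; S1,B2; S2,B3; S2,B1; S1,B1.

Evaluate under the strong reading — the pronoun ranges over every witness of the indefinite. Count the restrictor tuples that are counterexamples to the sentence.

1

"her" takes "a student" as antecedent and "it" takes "a book"; both are donkey pronouns co-varying with the restrictor.
Strong reading: for every (t,b,s) with assigned(t,b,s), read(s,b).
Restrictor triples: (T1,B3,S2)→read(S2,B3) ✓  (T3,B2,S3)→read(S3,B2) ✓  (T4,B1,S3)→read(S3,B1) ✗  (T5,B1,S1)→read(S1,B1) ✓  (T5,B1,S2)→read(S2,B1) ✓
Counterexamples (restrictor triples failing the scope): 1.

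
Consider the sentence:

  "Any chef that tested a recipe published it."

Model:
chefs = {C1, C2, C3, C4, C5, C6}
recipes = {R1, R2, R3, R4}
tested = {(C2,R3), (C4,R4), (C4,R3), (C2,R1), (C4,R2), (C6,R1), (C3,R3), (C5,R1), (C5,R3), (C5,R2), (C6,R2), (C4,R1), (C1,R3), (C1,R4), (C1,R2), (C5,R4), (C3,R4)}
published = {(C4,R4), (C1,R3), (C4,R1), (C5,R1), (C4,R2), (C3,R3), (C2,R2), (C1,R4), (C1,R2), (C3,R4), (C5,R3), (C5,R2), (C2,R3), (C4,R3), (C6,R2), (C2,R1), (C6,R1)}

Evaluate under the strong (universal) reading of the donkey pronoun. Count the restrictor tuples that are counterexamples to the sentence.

1

"it" takes "a recipe" as antecedent — a donkey pronoun bound across the clause boundary.
Strong reading: for every (c,r) with tested(c,r), published(c,r).
Restrictor pairs: (C1,R2) ✓  (C1,R3) ✓  (C1,R4) ✓  (C2,R1) ✓  (C2,R3) ✓  (C3,R3) ✓  (C3,R4) ✓  (C4,R1) ✓  (C4,R2) ✓  (C4,R3) ✓  (C4,R4) ✓  (C5,R1) ✓  (C5,R2) ✓  (C5,R3) ✓  (C5,R4) ✗  (C6,R1) ✓  (C6,R2) ✓
Counterexamples (restrictor pairs failing the scope): 1.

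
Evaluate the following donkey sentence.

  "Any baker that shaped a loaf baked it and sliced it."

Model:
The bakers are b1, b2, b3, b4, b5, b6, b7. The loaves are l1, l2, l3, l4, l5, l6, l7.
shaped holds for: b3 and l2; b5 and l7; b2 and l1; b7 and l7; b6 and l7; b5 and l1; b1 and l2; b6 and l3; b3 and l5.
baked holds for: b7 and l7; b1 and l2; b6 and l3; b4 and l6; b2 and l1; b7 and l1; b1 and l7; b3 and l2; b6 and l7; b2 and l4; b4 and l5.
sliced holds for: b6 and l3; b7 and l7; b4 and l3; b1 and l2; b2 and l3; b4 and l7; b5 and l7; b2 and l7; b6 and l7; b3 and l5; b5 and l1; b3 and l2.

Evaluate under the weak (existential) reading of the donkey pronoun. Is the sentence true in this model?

"it" takes "a loaf" as antecedent — a donkey pronoun bound across the clause boundary.
Weak reading: every baker b with some shaped-loaf has at least one shaped-loaf l such that baked(b,l) ∧ sliced(b,l).
Per baker: b1:✓  b2:✗  b3:✓  b5:✗  b6:✓  b7:✓
b2 has no witness among its shaped-loaves.

False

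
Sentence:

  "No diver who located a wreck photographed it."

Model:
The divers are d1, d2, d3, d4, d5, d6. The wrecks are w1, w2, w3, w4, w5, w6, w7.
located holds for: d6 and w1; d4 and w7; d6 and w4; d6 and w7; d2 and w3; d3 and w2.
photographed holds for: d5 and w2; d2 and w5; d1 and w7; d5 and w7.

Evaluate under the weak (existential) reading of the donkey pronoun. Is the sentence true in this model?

True

"it" takes "a wreck" as antecedent — a donkey pronoun bound across the clause boundary.
Truth condition: for no (d,w) with located(d,w) does photographed(d,w) hold.
Restrictor pairs — does the scope hold? (d2,w3):fails  (d3,w2):fails  (d4,w7):fails  (d6,w1):fails  (d6,w4):fails  (d6,w7):fails
Scope holds for no restrictor pair, so the sentence is true.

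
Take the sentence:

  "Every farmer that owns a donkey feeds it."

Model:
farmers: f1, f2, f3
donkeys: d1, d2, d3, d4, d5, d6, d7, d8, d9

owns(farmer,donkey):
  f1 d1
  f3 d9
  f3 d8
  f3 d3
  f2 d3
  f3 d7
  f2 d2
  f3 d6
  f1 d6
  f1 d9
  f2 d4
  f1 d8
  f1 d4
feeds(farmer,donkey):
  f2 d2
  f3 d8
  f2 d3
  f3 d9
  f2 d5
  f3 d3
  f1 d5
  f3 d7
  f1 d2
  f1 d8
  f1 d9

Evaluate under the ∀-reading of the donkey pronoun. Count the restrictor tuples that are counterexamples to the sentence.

"it" takes "a donkey" as antecedent — a donkey pronoun bound across the clause boundary.
Strong reading: for every (f,d) with owns(f,d), feeds(f,d).
Restrictor pairs: (f1,d1) ✗  (f1,d4) ✗  (f1,d6) ✗  (f1,d8) ✓  (f1,d9) ✓  (f2,d2) ✓  (f2,d3) ✓  (f2,d4) ✗  (f3,d3) ✓  (f3,d6) ✗  (f3,d7) ✓  (f3,d8) ✓  (f3,d9) ✓
Counterexamples (restrictor pairs failing the scope): 5.

5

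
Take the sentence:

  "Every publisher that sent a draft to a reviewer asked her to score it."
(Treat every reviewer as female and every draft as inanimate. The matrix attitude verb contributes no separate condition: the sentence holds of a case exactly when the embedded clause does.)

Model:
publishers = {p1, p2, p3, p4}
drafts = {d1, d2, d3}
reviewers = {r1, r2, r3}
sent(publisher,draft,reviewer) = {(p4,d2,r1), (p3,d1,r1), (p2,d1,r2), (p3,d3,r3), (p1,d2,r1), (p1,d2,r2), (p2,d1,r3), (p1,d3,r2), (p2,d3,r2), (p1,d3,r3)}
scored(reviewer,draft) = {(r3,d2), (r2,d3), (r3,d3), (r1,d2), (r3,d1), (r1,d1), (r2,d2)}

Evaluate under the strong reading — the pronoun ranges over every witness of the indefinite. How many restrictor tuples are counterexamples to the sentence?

"her" takes "a reviewer" as antecedent and "it" takes "a draft"; both are donkey pronouns co-varying with the restrictor.
Strong reading: for every (p,d,r) with sent(p,d,r), scored(r,d).
Restrictor triples: (p1,d2,r1)→scored(r1,d2) ✓  (p1,d2,r2)→scored(r2,d2) ✓  (p1,d3,r2)→scored(r2,d3) ✓  (p1,d3,r3)→scored(r3,d3) ✓  (p2,d1,r2)→scored(r2,d1) ✗  (p2,d1,r3)→scored(r3,d1) ✓  (p2,d3,r2)→scored(r2,d3) ✓  (p3,d1,r1)→scored(r1,d1) ✓  (p3,d3,r3)→scored(r3,d3) ✓  (p4,d2,r1)→scored(r1,d2) ✓
Counterexamples (restrictor triples failing the scope): 1.

1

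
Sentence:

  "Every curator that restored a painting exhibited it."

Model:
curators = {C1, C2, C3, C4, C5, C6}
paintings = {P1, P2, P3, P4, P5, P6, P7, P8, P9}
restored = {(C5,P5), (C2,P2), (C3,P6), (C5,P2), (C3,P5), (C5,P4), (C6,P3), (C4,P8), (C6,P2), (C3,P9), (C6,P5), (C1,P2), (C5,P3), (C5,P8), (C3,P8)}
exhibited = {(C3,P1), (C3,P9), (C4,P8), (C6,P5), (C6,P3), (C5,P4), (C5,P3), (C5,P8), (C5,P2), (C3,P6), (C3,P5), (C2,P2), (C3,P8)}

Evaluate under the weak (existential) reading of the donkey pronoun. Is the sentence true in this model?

False

"it" takes "a painting" as antecedent — a donkey pronoun bound across the clause boundary.
Weak reading: every curator c with some restored-painting has at least one restored-painting p such that exhibited(c,p).
Per curator: C1:✗  C2:✓  C3:✓  C4:✓  C5:✓  C6:✓
C1 has no witness among its restored-paintings.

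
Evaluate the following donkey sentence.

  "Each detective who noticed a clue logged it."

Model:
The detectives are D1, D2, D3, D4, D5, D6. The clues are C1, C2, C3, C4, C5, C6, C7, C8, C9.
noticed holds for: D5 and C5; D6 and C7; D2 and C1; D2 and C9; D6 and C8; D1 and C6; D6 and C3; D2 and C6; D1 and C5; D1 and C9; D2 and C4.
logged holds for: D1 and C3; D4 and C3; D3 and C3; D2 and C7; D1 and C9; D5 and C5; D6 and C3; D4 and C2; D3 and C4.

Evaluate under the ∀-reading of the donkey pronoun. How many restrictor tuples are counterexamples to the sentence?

8

"it" takes "a clue" as antecedent — a donkey pronoun bound across the clause boundary.
Strong reading: for every (d,c) with noticed(d,c), logged(d,c).
Restrictor pairs: (D1,C5) ✗  (D1,C6) ✗  (D1,C9) ✓  (D2,C1) ✗  (D2,C4) ✗  (D2,C6) ✗  (D2,C9) ✗  (D5,C5) ✓  (D6,C3) ✓  (D6,C7) ✗  (D6,C8) ✗
Counterexamples (restrictor pairs failing the scope): 8.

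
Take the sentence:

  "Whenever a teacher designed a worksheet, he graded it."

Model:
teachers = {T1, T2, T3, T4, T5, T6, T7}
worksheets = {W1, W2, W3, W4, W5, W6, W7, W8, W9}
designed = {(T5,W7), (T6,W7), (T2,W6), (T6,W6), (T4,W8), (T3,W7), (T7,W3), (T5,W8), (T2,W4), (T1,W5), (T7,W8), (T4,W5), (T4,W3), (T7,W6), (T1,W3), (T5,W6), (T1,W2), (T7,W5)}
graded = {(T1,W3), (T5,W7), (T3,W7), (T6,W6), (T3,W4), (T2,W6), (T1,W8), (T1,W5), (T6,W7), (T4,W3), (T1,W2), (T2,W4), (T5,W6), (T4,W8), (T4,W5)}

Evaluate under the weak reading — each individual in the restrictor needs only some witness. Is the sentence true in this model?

"it" takes "a worksheet" as antecedent — a donkey pronoun bound across the clause boundary.
Weak reading: every teacher t with some designed-worksheet has at least one designed-worksheet w such that graded(t,w).
Per teacher: T1:✓  T2:✓  T3:✓  T4:✓  T5:✓  T6:✓  T7:✗
T7 has no witness among its designed-worksheets.

False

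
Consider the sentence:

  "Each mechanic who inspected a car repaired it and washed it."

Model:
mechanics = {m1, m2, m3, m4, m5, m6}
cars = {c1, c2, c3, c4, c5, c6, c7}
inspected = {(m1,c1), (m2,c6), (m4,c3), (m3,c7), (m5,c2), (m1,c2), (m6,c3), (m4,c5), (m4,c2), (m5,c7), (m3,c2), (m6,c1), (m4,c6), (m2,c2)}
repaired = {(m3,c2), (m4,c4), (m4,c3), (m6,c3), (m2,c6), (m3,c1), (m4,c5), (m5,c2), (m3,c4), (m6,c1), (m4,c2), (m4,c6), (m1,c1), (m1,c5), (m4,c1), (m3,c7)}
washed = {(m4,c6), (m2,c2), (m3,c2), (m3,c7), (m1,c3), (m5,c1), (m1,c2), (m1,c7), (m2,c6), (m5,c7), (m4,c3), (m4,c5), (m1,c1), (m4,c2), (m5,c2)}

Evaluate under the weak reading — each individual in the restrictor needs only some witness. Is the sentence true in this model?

False

"it" takes "a car" as antecedent — a donkey pronoun bound across the clause boundary.
Weak reading: every mechanic m with some inspected-car has at least one inspected-car c such that repaired(m,c) ∧ washed(m,c).
Per mechanic: m1:✓  m2:✓  m3:✓  m4:✓  m5:✓  m6:✗
m6 has no witness among its inspected-cars.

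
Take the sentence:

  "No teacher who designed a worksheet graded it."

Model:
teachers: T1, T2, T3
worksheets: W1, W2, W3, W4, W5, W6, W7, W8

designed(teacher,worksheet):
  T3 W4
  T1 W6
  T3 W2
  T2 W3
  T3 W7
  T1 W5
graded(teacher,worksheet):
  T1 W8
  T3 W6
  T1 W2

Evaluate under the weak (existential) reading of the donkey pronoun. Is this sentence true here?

"it" takes "a worksheet" as antecedent — a donkey pronoun bound across the clause boundary.
Truth condition: for no (t,w) with designed(t,w) does graded(t,w) hold.
Restrictor pairs — does the scope hold? (T1,W5):fails  (T1,W6):fails  (T2,W3):fails  (T3,W2):fails  (T3,W4):fails  (T3,W7):fails
Scope holds for no restrictor pair, so the sentence is true.

True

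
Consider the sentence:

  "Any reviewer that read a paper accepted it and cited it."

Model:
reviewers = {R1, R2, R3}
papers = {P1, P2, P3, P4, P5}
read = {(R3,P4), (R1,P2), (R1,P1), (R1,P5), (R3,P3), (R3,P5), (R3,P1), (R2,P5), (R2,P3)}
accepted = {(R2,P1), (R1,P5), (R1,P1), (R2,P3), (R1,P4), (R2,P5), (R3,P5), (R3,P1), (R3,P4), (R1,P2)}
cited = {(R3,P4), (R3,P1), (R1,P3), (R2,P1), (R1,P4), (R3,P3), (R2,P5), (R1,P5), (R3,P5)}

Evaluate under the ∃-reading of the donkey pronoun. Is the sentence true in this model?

True

"it" takes "a paper" as antecedent — a donkey pronoun bound across the clause boundary.
Weak reading: every reviewer r with some read-paper has at least one read-paper p such that accepted(r,p) ∧ cited(r,p).
Per reviewer: R1:✓  R2:✓  R3:✓
Every reviewer in the restrictor has a witness.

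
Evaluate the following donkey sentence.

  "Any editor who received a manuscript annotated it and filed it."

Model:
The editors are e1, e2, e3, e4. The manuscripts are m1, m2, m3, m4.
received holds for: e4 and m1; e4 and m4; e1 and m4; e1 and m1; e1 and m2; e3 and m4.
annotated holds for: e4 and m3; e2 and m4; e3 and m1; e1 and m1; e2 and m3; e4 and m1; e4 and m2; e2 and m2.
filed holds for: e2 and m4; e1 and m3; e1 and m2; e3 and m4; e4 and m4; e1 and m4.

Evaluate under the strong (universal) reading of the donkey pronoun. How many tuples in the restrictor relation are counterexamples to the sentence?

6

"it" takes "a manuscript" as antecedent — a donkey pronoun bound across the clause boundary.
Strong reading: for every (e,m) with received(e,m), annotated(e,m) ∧ filed(e,m).
Restrictor pairs: (e1,m1) ✗  (e1,m2) ✗  (e1,m4) ✗  (e3,m4) ✗  (e4,m1) ✗  (e4,m4) ✗
Counterexamples (restrictor pairs failing the scope): 6.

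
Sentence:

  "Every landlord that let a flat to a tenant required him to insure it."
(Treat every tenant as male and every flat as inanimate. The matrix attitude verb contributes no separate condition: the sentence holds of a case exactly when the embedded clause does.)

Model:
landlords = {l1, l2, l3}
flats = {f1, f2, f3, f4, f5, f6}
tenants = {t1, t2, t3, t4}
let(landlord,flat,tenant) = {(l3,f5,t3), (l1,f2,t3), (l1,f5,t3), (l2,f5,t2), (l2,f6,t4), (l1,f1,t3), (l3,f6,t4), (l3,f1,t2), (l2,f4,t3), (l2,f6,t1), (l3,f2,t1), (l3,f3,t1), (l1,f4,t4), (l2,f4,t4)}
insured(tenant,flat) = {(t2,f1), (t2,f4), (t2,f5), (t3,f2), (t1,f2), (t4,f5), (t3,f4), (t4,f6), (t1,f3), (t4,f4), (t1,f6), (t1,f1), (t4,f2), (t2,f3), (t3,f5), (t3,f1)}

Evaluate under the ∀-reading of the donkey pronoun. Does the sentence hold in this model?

"him" takes "a tenant" as antecedent and "it" takes "a flat"; both are donkey pronouns co-varying with the restrictor.
Strong reading: for every (l,f,t) with let(l,f,t), insured(t,f).
Restrictor triples: (l1,f1,t3)→insured(t3,f1) ✓  (l1,f2,t3)→insured(t3,f2) ✓  (l1,f4,t4)→insured(t4,f4) ✓  (l1,f5,t3)→insured(t3,f5) ✓  (l2,f4,t3)→insured(t3,f4) ✓  (l2,f4,t4)→insured(t4,f4) ✓  (l2,f5,t2)→insured(t2,f5) ✓  (l2,f6,t1)→insured(t1,f6) ✓  (l2,f6,t4)→insured(t4,f6) ✓  (l3,f1,t2)→insured(t2,f1) ✓  (l3,f2,t1)→insured(t1,f2) ✓  (l3,f3,t1)→insured(t1,f3) ✓  (l3,f5,t3)→insured(t3,f5) ✓  (l3,f6,t4)→insured(t4,f6) ✓
Every restrictor triple satisfies the scope.

True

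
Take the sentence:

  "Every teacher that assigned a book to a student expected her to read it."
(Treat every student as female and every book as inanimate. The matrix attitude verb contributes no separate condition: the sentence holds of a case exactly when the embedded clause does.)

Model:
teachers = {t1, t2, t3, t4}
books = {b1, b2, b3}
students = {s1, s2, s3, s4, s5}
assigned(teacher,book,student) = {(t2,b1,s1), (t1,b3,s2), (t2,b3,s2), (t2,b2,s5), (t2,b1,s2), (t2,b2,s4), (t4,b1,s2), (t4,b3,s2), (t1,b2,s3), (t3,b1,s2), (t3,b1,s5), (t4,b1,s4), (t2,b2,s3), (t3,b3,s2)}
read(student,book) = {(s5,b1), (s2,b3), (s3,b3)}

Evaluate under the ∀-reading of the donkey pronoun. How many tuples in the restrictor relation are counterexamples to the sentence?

9

"her" takes "a student" as antecedent and "it" takes "a book"; both are donkey pronouns co-varying with the restrictor.
Strong reading: for every (t,b,s) with assigned(t,b,s), read(s,b).
Restrictor triples: (t1,b2,s3)→read(s3,b2) ✗  (t1,b3,s2)→read(s2,b3) ✓  (t2,b1,s1)→read(s1,b1) ✗  (t2,b1,s2)→read(s2,b1) ✗  (t2,b2,s3)→read(s3,b2) ✗  (t2,b2,s4)→read(s4,b2) ✗  (t2,b2,s5)→read(s5,b2) ✗  (t2,b3,s2)→read(s2,b3) ✓  (t3,b1,s2)→read(s2,b1) ✗  (t3,b1,s5)→read(s5,b1) ✓  (t3,b3,s2)→read(s2,b3) ✓  (t4,b1,s2)→read(s2,b1) ✗  (t4,b1,s4)→read(s4,b1) ✗  (t4,b3,s2)→read(s2,b3) ✓
Counterexamples (restrictor triples failing the scope): 9.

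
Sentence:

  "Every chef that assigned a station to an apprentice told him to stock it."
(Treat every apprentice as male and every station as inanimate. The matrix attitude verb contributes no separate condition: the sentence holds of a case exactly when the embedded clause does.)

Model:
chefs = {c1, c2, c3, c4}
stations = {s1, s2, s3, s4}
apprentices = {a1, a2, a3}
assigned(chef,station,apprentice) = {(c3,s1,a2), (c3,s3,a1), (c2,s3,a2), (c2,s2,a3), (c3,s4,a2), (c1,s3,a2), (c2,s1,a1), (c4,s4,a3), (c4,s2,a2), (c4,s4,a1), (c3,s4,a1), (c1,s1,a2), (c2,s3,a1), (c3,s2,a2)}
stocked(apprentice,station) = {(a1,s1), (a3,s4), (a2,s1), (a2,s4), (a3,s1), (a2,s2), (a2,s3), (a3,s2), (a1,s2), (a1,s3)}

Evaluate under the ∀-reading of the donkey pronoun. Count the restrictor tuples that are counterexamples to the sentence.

2

"him" takes "an apprentice" as antecedent and "it" takes "a station"; both are donkey pronouns co-varying with the restrictor.
Strong reading: for every (c,s,a) with assigned(c,s,a), stocked(a,s).
Restrictor triples: (c1,s1,a2)→stocked(a2,s1) ✓  (c1,s3,a2)→stocked(a2,s3) ✓  (c2,s1,a1)→stocked(a1,s1) ✓  (c2,s2,a3)→stocked(a3,s2) ✓  (c2,s3,a1)→stocked(a1,s3) ✓  (c2,s3,a2)→stocked(a2,s3) ✓  (c3,s1,a2)→stocked(a2,s1) ✓  (c3,s2,a2)→stocked(a2,s2) ✓  (c3,s3,a1)→stocked(a1,s3) ✓  (c3,s4,a1)→stocked(a1,s4) ✗  (c3,s4,a2)→stocked(a2,s4) ✓  (c4,s2,a2)→stocked(a2,s2) ✓  (c4,s4,a1)→stocked(a1,s4) ✗  (c4,s4,a3)→stocked(a3,s4) ✓
Counterexamples (restrictor triples failing the scope): 2.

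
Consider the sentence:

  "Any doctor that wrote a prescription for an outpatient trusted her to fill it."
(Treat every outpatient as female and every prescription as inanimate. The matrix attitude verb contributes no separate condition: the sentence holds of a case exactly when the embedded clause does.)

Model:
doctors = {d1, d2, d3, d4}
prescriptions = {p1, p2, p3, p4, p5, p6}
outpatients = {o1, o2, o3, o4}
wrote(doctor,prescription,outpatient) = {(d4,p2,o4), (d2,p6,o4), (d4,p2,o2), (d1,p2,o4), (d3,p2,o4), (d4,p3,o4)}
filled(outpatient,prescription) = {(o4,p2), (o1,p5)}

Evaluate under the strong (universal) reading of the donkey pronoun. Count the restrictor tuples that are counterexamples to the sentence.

"her" takes "an outpatient" as antecedent and "it" takes "a prescription"; both are donkey pronouns co-varying with the restrictor.
Strong reading: for every (d,p,o) with wrote(d,p,o), filled(o,p).
Restrictor triples: (d1,p2,o4)→filled(o4,p2) ✓  (d2,p6,o4)→filled(o4,p6) ✗  (d3,p2,o4)→filled(o4,p2) ✓  (d4,p2,o2)→filled(o2,p2) ✗  (d4,p2,o4)→filled(o4,p2) ✓  (d4,p3,o4)→filled(o4,p3) ✗
Counterexamples (restrictor triples failing the scope): 3.

3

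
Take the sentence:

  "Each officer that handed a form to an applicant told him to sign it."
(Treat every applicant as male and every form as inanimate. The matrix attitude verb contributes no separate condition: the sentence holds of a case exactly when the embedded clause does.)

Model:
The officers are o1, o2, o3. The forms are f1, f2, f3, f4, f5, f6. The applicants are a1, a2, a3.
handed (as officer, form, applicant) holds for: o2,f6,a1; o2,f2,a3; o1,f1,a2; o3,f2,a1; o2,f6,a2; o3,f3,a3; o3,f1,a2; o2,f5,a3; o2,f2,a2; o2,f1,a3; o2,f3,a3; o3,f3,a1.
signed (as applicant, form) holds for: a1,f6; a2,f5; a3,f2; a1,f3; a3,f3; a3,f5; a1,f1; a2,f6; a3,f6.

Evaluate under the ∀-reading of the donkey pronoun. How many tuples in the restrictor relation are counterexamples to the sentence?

"him" takes "an applicant" as antecedent and "it" takes "a form"; both are donkey pronouns co-varying with the restrictor.
Strong reading: for every (o,f,a) with handed(o,f,a), signed(a,f).
Restrictor triples: (o1,f1,a2)→signed(a2,f1) ✗  (o2,f1,a3)→signed(a3,f1) ✗  (o2,f2,a2)→signed(a2,f2) ✗  (o2,f2,a3)→signed(a3,f2) ✓  (o2,f3,a3)→signed(a3,f3) ✓  (o2,f5,a3)→signed(a3,f5) ✓  (o2,f6,a1)→signed(a1,f6) ✓  (o2,f6,a2)→signed(a2,f6) ✓  (o3,f1,a2)→signed(a2,f1) ✗  (o3,f2,a1)→signed(a1,f2) ✗  (o3,f3,a1)→signed(a1,f3) ✓  (o3,f3,a3)→signed(a3,f3) ✓
Counterexamples (restrictor triples failing the scope): 5.

5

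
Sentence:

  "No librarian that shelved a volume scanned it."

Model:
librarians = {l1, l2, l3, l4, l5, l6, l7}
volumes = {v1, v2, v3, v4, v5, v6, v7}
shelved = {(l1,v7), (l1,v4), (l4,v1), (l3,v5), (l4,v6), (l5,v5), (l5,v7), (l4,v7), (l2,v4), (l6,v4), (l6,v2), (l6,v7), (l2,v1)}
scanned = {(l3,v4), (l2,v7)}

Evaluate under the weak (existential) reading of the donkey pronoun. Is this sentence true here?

True

"it" takes "a volume" as antecedent — a donkey pronoun bound across the clause boundary.
Truth condition: for no (l,v) with shelved(l,v) does scanned(l,v) hold.
Restrictor pairs — does the scope hold? (l1,v4):fails  (l1,v7):fails  (l2,v1):fails  (l2,v4):fails  (l3,v5):fails  (l4,v1):fails  (l4,v6):fails  (l4,v7):fails  (l5,v5):fails  (l5,v7):fails  (l6,v2):fails  (l6,v4):fails  (l6,v7):fails
Scope holds for no restrictor pair, so the sentence is true.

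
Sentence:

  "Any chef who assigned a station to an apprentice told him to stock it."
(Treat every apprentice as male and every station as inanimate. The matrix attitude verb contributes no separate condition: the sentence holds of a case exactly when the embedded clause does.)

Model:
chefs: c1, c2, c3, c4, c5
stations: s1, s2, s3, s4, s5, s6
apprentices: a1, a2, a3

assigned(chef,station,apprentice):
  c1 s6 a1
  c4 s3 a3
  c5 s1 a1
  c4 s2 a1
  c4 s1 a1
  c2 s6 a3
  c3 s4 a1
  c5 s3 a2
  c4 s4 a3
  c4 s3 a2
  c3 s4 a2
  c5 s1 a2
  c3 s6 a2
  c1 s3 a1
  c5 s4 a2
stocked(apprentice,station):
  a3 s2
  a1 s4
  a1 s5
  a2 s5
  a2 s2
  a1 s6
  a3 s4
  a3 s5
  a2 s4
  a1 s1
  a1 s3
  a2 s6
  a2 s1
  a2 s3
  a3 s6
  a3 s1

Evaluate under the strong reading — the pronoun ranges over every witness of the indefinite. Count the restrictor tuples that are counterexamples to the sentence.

"him" takes "an apprentice" as antecedent and "it" takes "a station"; both are donkey pronouns co-varying with the restrictor.
Strong reading: for every (c,s,a) with assigned(c,s,a), stocked(a,s).
Restrictor triples: (c1,s3,a1)→stocked(a1,s3) ✓  (c1,s6,a1)→stocked(a1,s6) ✓  (c2,s6,a3)→stocked(a3,s6) ✓  (c3,s4,a1)→stocked(a1,s4) ✓  (c3,s4,a2)→stocked(a2,s4) ✓  (c3,s6,a2)→stocked(a2,s6) ✓  (c4,s1,a1)→stocked(a1,s1) ✓  (c4,s2,a1)→stocked(a1,s2) ✗  (c4,s3,a2)→stocked(a2,s3) ✓  (c4,s3,a3)→stocked(a3,s3) ✗  (c4,s4,a3)→stocked(a3,s4) ✓  (c5,s1,a1)→stocked(a1,s1) ✓  (c5,s1,a2)→stocked(a2,s1) ✓  (c5,s3,a2)→stocked(a2,s3) ✓  (c5,s4,a2)→stocked(a2,s4) ✓
Counterexamples (restrictor triples failing the scope): 2.

2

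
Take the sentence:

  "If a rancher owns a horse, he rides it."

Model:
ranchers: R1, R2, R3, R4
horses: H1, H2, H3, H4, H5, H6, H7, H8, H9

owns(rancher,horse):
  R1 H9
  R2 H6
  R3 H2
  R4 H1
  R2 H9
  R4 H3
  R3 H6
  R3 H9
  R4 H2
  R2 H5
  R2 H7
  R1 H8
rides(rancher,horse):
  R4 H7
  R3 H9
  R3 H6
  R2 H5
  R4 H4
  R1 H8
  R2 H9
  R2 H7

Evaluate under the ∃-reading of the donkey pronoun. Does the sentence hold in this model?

"it" takes "a horse" as antecedent — a donkey pronoun bound across the clause boundary.
Weak reading: every rancher r with some owns-horse has at least one owns-horse h such that rides(r,h).
Per rancher: R1:✓  R2:✓  R3:✓  R4:✗
R4 has no witness among its owns-horses.

False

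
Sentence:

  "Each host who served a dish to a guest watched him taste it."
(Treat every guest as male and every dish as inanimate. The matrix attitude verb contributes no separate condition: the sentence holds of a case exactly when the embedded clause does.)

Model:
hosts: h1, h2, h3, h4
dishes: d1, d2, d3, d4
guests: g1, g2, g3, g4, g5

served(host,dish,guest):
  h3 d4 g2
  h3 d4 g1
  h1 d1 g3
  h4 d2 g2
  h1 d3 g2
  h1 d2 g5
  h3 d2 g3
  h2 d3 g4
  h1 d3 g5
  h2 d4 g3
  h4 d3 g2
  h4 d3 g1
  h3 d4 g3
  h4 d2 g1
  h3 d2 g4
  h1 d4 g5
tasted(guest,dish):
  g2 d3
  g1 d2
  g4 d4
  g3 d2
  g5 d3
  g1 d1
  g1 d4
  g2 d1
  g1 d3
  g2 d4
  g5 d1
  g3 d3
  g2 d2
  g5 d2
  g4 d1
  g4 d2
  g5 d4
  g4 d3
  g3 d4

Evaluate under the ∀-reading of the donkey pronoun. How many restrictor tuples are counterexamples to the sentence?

1

"him" takes "a guest" as antecedent and "it" takes "a dish"; both are donkey pronouns co-varying with the restrictor.
Strong reading: for every (h,d,g) with served(h,d,g), tasted(g,d).
Restrictor triples: (h1,d1,g3)→tasted(g3,d1) ✗  (h1,d2,g5)→tasted(g5,d2) ✓  (h1,d3,g2)→tasted(g2,d3) ✓  (h1,d3,g5)→tasted(g5,d3) ✓  (h1,d4,g5)→tasted(g5,d4) ✓  (h2,d3,g4)→tasted(g4,d3) ✓  (h2,d4,g3)→tasted(g3,d4) ✓  (h3,d2,g3)→tasted(g3,d2) ✓  (h3,d2,g4)→tasted(g4,d2) ✓  (h3,d4,g1)→tasted(g1,d4) ✓  (h3,d4,g2)→tasted(g2,d4) ✓  (h3,d4,g3)→tasted(g3,d4) ✓  (h4,d2,g1)→tasted(g1,d2) ✓  (h4,d2,g2)→tasted(g2,d2) ✓  (h4,d3,g1)→tasted(g1,d3) ✓  (h4,d3,g2)→tasted(g2,d3) ✓
Counterexamples (restrictor triples failing the scope): 1.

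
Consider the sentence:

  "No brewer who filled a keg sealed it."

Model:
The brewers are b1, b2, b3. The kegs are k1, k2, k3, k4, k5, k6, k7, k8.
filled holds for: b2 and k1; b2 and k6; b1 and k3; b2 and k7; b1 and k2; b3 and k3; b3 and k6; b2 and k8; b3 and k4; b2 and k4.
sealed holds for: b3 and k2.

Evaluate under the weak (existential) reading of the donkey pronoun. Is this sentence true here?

"it" takes "a keg" as antecedent — a donkey pronoun bound across the clause boundary.
Truth condition: for no (b,k) with filled(b,k) does sealed(b,k) hold.
Restrictor pairs — does the scope hold? (b1,k2):fails  (b1,k3):fails  (b2,k1):fails  (b2,k4):fails  (b2,k6):fails  (b2,k7):fails  (b2,k8):fails  (b3,k3):fails  (b3,k4):fails  (b3,k6):fails
Scope holds for no restrictor pair, so the sentence is true.

True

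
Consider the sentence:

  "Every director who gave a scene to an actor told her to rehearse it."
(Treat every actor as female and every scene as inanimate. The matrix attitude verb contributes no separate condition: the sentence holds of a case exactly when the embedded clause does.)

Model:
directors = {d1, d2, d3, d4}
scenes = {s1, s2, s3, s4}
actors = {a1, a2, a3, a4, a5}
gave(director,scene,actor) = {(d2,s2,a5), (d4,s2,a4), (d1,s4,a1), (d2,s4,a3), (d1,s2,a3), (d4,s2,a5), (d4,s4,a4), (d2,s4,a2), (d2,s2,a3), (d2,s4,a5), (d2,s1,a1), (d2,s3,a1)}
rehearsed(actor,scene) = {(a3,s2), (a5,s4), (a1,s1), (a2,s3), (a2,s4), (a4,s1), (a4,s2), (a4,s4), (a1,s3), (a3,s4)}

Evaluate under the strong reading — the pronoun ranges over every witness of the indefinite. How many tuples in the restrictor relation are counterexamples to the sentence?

"her" takes "an actor" as antecedent and "it" takes "a scene"; both are donkey pronouns co-varying with the restrictor.
Strong reading: for every (d,s,a) with gave(d,s,a), rehearsed(a,s).
Restrictor triples: (d1,s2,a3)→rehearsed(a3,s2) ✓  (d1,s4,a1)→rehearsed(a1,s4) ✗  (d2,s1,a1)→rehearsed(a1,s1) ✓  (d2,s2,a3)→rehearsed(a3,s2) ✓  (d2,s2,a5)→rehearsed(a5,s2) ✗  (d2,s3,a1)→rehearsed(a1,s3) ✓  (d2,s4,a2)→rehearsed(a2,s4) ✓  (d2,s4,a3)→rehearsed(a3,s4) ✓  (d2,s4,a5)→rehearsed(a5,s4) ✓  (d4,s2,a4)→rehearsed(a4,s2) ✓  (d4,s2,a5)→rehearsed(a5,s2) ✗  (d4,s4,a4)→rehearsed(a4,s4) ✓
Counterexamples (restrictor triples failing the scope): 3.

3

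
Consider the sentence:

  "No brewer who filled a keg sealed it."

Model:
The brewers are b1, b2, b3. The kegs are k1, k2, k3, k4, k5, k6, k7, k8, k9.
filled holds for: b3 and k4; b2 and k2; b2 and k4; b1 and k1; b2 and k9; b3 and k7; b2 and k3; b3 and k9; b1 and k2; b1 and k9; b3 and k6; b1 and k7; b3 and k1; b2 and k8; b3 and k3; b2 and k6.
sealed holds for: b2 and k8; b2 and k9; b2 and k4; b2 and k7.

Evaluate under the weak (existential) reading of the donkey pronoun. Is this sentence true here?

"it" takes "a keg" as antecedent — a donkey pronoun bound across the clause boundary.
Truth condition: for no (b,k) with filled(b,k) does sealed(b,k) hold.
Restrictor pairs — does the scope hold? (b1,k1):fails  (b1,k2):fails  (b1,k7):fails  (b1,k9):fails  (b2,k2):fails  (b2,k3):fails  (b2,k4):holds  (b2,k6):fails  (b2,k8):holds  (b2,k9):holds  (b3,k1):fails  (b3,k3):fails  (b3,k4):fails  (b3,k6):fails  (b3,k7):fails  (b3,k9):fails
Scope holds for 3 pair(s), so the sentence is false.

False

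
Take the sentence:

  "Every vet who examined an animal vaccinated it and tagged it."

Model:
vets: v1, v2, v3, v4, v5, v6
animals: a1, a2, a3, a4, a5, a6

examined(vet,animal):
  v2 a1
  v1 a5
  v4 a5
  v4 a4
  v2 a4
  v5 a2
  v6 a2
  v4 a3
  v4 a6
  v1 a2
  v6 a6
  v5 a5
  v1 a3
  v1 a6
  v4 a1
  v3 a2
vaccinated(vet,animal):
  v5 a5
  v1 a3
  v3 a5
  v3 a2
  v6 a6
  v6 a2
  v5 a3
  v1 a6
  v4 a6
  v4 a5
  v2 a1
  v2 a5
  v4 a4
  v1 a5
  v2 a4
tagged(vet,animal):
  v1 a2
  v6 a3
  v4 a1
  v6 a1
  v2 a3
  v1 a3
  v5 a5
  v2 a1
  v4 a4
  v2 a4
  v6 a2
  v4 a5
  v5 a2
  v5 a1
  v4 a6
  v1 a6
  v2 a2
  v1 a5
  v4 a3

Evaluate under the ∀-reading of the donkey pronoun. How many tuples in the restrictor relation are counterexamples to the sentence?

"it" takes "an animal" as antecedent — a donkey pronoun bound across the clause boundary.
Strong reading: for every (v,a) with examined(v,a), vaccinated(v,a) ∧ tagged(v,a).
Restrictor pairs: (v1,a2) ✗  (v1,a3) ✓  (v1,a5) ✓  (v1,a6) ✓  (v2,a1) ✓  (v2,a4) ✓  (v3,a2) ✗  (v4,a1) ✗  (v4,a3) ✗  (v4,a4) ✓  (v4,a5) ✓  (v4,a6) ✓  (v5,a2) ✗  (v5,a5) ✓  (v6,a2) ✓  (v6,a6) ✗
Counterexamples (restrictor pairs failing the scope): 6.

6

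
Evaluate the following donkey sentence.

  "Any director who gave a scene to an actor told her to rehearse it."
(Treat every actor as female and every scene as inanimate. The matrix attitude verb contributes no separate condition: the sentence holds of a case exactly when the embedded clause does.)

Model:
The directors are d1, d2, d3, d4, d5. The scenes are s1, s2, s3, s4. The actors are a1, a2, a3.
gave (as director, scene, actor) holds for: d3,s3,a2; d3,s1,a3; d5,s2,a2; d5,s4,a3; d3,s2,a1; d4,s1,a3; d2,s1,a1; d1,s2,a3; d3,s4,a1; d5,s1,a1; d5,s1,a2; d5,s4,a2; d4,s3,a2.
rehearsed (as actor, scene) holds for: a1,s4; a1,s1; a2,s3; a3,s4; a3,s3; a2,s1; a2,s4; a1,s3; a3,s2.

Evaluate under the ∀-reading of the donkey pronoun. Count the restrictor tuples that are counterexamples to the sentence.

"her" takes "an actor" as antecedent and "it" takes "a scene"; both are donkey pronouns co-varying with the restrictor.
Strong reading: for every (d,s,a) with gave(d,s,a), rehearsed(a,s).
Restrictor triples: (d1,s2,a3)→rehearsed(a3,s2) ✓  (d2,s1,a1)→rehearsed(a1,s1) ✓  (d3,s1,a3)→rehearsed(a3,s1) ✗  (d3,s2,a1)→rehearsed(a1,s2) ✗  (d3,s3,a2)→rehearsed(a2,s3) ✓  (d3,s4,a1)→rehearsed(a1,s4) ✓  (d4,s1,a3)→rehearsed(a3,s1) ✗  (d4,s3,a2)→rehearsed(a2,s3) ✓  (d5,s1,a1)→rehearsed(a1,s1) ✓  (d5,s1,a2)→rehearsed(a2,s1) ✓  (d5,s2,a2)→rehearsed(a2,s2) ✗  (d5,s4,a2)→rehearsed(a2,s4) ✓  (d5,s4,a3)→rehearsed(a3,s4) ✓
Counterexamples (restrictor triples failing the scope): 4.

4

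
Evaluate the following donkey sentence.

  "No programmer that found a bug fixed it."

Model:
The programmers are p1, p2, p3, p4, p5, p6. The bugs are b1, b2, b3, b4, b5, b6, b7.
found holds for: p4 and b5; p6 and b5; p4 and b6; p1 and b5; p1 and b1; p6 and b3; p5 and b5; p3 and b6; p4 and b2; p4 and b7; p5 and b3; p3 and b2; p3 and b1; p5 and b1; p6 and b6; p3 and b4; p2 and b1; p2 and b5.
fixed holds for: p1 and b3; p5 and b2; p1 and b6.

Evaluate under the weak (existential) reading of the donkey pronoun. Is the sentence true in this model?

"it" takes "a bug" as antecedent — a donkey pronoun bound across the clause boundary.
Truth condition: for no (p,b) with found(p,b) does fixed(p,b) hold.
Restrictor pairs — does the scope hold? (p1,b1):fails  (p1,b5):fails  (p2,b1):fails  (p2,b5):fails  (p3,b1):fails  (p3,b2):fails  (p3,b4):fails  (p3,b6):fails  (p4,b2):fails  (p4,b5):fails  (p4,b6):fails  (p4,b7):fails  (p5,b1):fails  (p5,b3):fails  (p5,b5):fails  (p6,b3):fails  (p6,b5):fails  (p6,b6):fails
Scope holds for no restrictor pair, so the sentence is true.

True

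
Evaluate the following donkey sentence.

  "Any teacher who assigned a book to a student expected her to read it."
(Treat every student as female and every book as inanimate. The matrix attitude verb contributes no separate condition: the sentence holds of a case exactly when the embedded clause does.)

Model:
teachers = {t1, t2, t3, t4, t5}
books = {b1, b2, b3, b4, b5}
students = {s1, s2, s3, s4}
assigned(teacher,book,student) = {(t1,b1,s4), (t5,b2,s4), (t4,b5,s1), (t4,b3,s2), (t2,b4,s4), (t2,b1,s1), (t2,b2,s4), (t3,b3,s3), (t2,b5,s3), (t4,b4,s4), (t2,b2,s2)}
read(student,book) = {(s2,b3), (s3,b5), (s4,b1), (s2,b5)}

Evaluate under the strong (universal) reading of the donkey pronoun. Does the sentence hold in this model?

"her" takes "a student" as antecedent and "it" takes "a book"; both are donkey pronouns co-varying with the restrictor.
Strong reading: for every (t,b,s) with assigned(t,b,s), read(s,b).
Restrictor triples: (t1,b1,s4)→read(s4,b1) ✓  (t2,b1,s1)→read(s1,b1) ✗  (t2,b2,s2)→read(s2,b2) ✗  (t2,b2,s4)→read(s4,b2) ✗  (t2,b4,s4)→read(s4,b4) ✗  (t2,b5,s3)→read(s3,b5) ✓  (t3,b3,s3)→read(s3,b3) ✗  (t4,b3,s2)→read(s2,b3) ✓  (t4,b4,s4)→read(s4,b4) ✗  (t4,b5,s1)→read(s1,b5) ✗  (t5,b2,s4)→read(s4,b2) ✗
Counterexample: (t2,b1,s1) — read(s1,b1) does not hold.

False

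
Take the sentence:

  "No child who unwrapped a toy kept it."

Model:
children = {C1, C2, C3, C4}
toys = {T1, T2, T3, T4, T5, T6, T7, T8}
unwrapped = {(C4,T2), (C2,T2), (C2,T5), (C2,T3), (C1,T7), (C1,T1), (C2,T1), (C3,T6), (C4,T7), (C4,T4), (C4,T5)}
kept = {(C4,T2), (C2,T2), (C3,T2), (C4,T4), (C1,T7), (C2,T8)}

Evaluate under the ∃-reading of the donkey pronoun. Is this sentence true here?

False

"it" takes "a toy" as antecedent — a donkey pronoun bound across the clause boundary.
Truth condition: for no (c,t) with unwrapped(c,t) does kept(c,t) hold.
Restrictor pairs — does the scope hold? (C1,T1):fails  (C1,T7):holds  (C2,T1):fails  (C2,T2):holds  (C2,T3):fails  (C2,T5):fails  (C3,T6):fails  (C4,T2):holds  (C4,T4):holds  (C4,T5):fails  (C4,T7):fails
Scope holds for 4 pair(s), so the sentence is false.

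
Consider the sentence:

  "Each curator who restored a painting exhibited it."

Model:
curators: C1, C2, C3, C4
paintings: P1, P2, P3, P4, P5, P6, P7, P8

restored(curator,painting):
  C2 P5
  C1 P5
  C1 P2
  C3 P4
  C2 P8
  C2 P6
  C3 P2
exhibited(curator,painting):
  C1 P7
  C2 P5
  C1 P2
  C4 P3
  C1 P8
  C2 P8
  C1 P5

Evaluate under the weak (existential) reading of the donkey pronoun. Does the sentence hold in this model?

False

"it" takes "a painting" as antecedent — a donkey pronoun bound across the clause boundary.
Weak reading: every curator c with some restored-painting has at least one restored-painting p such that exhibited(c,p).
Per curator: C1:✓  C2:✓  C3:✗
C3 has no witness among its restored-paintings.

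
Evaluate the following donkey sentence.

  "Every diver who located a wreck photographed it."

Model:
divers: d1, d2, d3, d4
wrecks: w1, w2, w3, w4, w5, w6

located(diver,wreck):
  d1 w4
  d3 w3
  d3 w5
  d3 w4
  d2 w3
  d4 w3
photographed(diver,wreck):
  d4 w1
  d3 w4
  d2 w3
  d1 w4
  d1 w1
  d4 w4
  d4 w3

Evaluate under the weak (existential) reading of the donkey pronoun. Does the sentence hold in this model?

"it" takes "a wreck" as antecedent — a donkey pronoun bound across the clause boundary.
Weak reading: every diver d with some located-wreck has at least one located-wreck w such that photographed(d,w).
Per diver: d1:✓  d2:✓  d3:✓  d4:✓
Every diver in the restrictor has a witness.

True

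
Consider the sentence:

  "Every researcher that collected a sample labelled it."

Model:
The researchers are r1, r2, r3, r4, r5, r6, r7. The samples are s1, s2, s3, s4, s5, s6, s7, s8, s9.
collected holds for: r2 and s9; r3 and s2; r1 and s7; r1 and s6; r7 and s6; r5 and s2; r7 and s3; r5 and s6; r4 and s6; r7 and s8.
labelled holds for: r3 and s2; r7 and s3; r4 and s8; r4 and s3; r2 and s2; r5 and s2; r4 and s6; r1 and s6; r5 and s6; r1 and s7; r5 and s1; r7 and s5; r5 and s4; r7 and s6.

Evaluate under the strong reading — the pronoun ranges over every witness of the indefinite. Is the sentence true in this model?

False

"it" takes "a sample" as antecedent — a donkey pronoun bound across the clause boundary.
Strong reading: for every (r,s) with collected(r,s), labelled(r,s).
Restrictor pairs: (r1,s6) ✓  (r1,s7) ✓  (r2,s9) ✗  (r3,s2) ✓  (r4,s6) ✓  (r5,s2) ✓  (r5,s6) ✓  (r7,s3) ✓  (r7,s6) ✓  (r7,s8) ✗
Counterexample: (r2,s9) is in collected but fails the scope.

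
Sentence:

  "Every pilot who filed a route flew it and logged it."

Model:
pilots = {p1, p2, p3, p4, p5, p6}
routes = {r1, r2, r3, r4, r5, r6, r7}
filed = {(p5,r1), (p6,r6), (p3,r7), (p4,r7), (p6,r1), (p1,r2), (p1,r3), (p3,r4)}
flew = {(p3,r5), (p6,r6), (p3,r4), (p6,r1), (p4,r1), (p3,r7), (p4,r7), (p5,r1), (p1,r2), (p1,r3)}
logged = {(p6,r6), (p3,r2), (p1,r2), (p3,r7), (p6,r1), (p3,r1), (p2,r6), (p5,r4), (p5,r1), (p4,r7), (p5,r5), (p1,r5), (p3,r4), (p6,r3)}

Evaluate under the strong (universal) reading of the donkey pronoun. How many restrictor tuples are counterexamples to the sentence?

"it" takes "a route" as antecedent — a donkey pronoun bound across the clause boundary.
Strong reading: for every (p,r) with filed(p,r), flew(p,r) ∧ logged(p,r).
Restrictor pairs: (p1,r2) ✓  (p1,r3) ✗  (p3,r4) ✓  (p3,r7) ✓  (p4,r7) ✓  (p5,r1) ✓  (p6,r1) ✓  (p6,r6) ✓
Counterexamples (restrictor pairs failing the scope): 1.

1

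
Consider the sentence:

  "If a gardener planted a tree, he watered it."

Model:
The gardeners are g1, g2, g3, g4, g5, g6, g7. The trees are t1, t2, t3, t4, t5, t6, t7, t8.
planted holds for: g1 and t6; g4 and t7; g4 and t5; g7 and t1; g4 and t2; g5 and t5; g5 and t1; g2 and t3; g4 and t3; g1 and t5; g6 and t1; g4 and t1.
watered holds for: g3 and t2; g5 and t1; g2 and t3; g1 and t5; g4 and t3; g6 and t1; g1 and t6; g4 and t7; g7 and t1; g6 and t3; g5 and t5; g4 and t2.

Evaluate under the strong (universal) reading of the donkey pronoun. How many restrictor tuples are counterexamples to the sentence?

2

"it" takes "a tree" as antecedent — a donkey pronoun bound across the clause boundary.
Strong reading: for every (g,t) with planted(g,t), watered(g,t).
Restrictor pairs: (g1,t5) ✓  (g1,t6) ✓  (g2,t3) ✓  (g4,t1) ✗  (g4,t2) ✓  (g4,t3) ✓  (g4,t5) ✗  (g4,t7) ✓  (g5,t1) ✓  (g5,t5) ✓  (g6,t1) ✓  (g7,t1) ✓
Counterexamples (restrictor pairs failing the scope): 2.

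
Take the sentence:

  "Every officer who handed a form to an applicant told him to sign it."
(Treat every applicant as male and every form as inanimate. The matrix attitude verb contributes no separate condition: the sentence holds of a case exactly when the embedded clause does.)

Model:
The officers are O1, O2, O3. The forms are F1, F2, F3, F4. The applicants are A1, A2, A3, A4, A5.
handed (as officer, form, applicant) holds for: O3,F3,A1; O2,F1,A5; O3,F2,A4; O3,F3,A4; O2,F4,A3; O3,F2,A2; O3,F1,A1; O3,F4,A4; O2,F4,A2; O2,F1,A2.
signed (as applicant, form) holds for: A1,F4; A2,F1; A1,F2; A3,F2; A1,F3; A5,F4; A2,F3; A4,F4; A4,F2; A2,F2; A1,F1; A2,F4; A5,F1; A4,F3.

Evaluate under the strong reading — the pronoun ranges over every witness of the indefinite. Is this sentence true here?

False

"him" takes "an applicant" as antecedent and "it" takes "a form"; both are donkey pronouns co-varying with the restrictor.
Strong reading: for every (o,f,a) with handed(o,f,a), signed(a,f).
Restrictor triples: (O2,F1,A2)→signed(A2,F1) ✓  (O2,F1,A5)→signed(A5,F1) ✓  (O2,F4,A2)→signed(A2,F4) ✓  (O2,F4,A3)→signed(A3,F4) ✗  (O3,F1,A1)→signed(A1,F1) ✓  (O3,F2,A2)→signed(A2,F2) ✓  (O3,F2,A4)→signed(A4,F2) ✓  (O3,F3,A1)→signed(A1,F3) ✓  (O3,F3,A4)→signed(A4,F3) ✓  (O3,F4,A4)→signed(A4,F4) ✓
Counterexample: (O2,F4,A3) — signed(A3,F4) does not hold.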